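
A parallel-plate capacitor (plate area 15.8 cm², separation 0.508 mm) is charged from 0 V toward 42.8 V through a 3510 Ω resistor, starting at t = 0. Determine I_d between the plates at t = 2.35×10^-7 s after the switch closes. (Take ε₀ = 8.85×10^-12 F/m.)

1.07×10^-3 A

C = ε₀A/d = (8.85×10^-12)(1.58×10^-3)/(5.08×10^-4) = 2.753×10^-11 F, so τ = RC = 9.663×10^-8 s.
The conduction current is I(t) = (V₀/R) e^(−t/τ), and the displacement current between the plates equals it.
t/τ = 2.432; I_d = (42.8/3510) · e^(−2.432) = (0.01219)(0.08786) = 1.07×10^-3 A.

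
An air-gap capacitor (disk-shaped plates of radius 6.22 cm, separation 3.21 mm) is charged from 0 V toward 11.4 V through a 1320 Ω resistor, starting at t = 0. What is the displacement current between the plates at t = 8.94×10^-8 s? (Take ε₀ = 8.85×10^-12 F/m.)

1.14×10^-3 A

C = ε₀A/d = (8.85×10^-12)(0.01215)/(3.21×10^-3) = 3.350×10^-11 F, so τ = RC = 4.422×10^-8 s.
The conduction current is I(t) = (V₀/R) e^(−t/τ), and the displacement current between the plates equals it.
t/τ = 2.022; I_d = (11.4/1320) · e^(−2.022) = (8.636×10^-3)(0.1324) = 1.14×10^-3 A.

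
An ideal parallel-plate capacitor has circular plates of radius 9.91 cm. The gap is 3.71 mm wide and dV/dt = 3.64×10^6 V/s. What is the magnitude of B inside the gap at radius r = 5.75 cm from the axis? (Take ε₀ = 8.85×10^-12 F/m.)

3.14×10^-10 T

With E = V/d, dE/dt = 9.811×10^8 V/(m·s) and πR² = 0.03085 m², giving I_d = ε₀ πR² dE/dt = 2.679×10^-4 A.
An Ampèrian loop of radius r encloses a fraction (r/R)² of I_d. Then B·2πr = μ₀ I_d (r/R)², giving B = μ₀ I_d r/(2πR²) = 3.14×10^-10 T.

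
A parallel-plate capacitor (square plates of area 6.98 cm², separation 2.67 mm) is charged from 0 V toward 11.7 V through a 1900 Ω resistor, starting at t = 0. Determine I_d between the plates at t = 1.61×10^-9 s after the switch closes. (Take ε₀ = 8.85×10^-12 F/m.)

4.27×10^-3 A

C = ε₀A/d = (8.85×10^-12)(6.98×10^-4)/(2.67×10^-3) = 2.314×10^-12 F and τ = RC = 4.397×10^-9 s. I_d in the gap equals the RC charging current.
I_d(t) = (V₀/R) e^(−t/τ) = 6.158×10^-3 · e^(−0.3662) = 4.27×10^-3 A.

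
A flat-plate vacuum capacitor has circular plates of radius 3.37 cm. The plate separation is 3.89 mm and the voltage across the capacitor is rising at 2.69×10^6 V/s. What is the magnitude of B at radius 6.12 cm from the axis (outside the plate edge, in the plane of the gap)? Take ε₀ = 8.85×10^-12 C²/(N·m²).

With E = V/d, dE/dt = 6.915×10^8 V/(m·s) and πR² = 3.568×10^-3 m², giving I_d = ε₀ πR² dE/dt = 2.184×10^-5 A.
With r > R the enclosed displacement current is the full I_d; B = μ₀ I_d / (2πr) = 7.14×10^-11 T.

7.14×10^-11 T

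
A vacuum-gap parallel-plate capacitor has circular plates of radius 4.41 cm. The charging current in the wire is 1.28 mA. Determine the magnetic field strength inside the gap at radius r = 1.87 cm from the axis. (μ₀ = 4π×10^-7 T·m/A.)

By continuity the displacement current in the gap matches the conduction current: I_d = 1.28×10^-3 A.
∮B·dl = μ₀ I_d,enc with I_d,enc = I_d r²/R² = 2.302×10^-4 A; so B = μ₀ I_d,enc/(2πr) = 2.46×10^-9 T.

2.46×10^-9 T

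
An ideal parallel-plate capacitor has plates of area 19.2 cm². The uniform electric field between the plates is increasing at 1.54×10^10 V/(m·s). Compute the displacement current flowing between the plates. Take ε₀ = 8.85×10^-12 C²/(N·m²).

2.62×10^-4 A

I_d = ε₀ A (dE/dt) = (8.85×10^-12)(1.92×10^-3 m²)(1.54×10^10) = 2.62×10^-4 A.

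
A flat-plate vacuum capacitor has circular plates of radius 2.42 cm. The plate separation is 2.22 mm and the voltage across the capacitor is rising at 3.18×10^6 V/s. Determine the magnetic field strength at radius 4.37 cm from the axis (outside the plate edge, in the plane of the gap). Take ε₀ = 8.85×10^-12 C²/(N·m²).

1.07×10^-10 T

I_d = C dV/dt with C = ε₀πR²/d = 7.335×10^-12 F, so I_d = (7.335×10^-12)(3.18×10^6) = 2.333×10^-5 A.
With r > R the enclosed displacement current is the full I_d; B = μ₀ I_d / (2πr) = 1.07×10^-10 T.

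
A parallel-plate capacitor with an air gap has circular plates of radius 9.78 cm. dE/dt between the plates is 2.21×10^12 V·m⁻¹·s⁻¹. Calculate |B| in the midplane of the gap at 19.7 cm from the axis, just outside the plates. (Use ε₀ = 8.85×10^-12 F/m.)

5.97×10^-7 T

I_d = ε₀ dΦ_E/dt = ε₀ πR² (dE/dt) = (8.85×10^-12)(0.03005)(2.21×10^12) = 0.5877 A through the full plate area.
Outside the plates the loop encloses all of I_d, so B·2πr = μ₀ I_d and B = 5.97×10^-7 T.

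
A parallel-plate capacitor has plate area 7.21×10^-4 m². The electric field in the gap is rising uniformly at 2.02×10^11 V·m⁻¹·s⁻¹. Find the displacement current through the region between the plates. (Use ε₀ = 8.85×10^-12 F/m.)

1.29×10^-3 A

The displacement current is ε₀ times dΦ_E/dt = ε₀ A dE/dt = (8.85×10^-12)(7.21×10^-4)(2.02×10^11) = 1.29×10^-3 A.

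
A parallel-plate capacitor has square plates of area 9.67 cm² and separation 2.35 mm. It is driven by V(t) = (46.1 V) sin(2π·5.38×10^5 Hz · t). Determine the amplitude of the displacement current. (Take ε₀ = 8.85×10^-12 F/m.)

The displacement current equals the conduction current C dV/dt, which peaks at C V₀ ω.
With C = ε₀A/d = (8.85×10^-12)(9.67×10^-4)/(2.35×10^-3) = 3.642×10^-12 F and ω = 2πf = 3.380×10^6 rad/s, I_d,max = (3.642×10^-12)(46.1)(3.380×10^6) = 5.67×10^-4 A.

5.67×10^-4 A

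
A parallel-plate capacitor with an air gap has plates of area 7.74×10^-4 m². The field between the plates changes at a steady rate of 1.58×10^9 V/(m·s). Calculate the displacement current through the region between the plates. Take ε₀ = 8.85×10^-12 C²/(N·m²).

I_d = ε₀ A (dE/dt) = (8.85×10^-12)(7.74×10^-4 m²)(1.58×10^9) = 1.08×10^-5 A.

1.08×10^-5 A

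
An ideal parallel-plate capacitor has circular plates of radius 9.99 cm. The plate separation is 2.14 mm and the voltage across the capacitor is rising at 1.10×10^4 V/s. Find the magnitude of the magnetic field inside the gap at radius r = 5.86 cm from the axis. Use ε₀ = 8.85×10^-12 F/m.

1.67×10^-12 T

dE/dt = (dV/dt)/d = 5.140×10^6 V/(m·s); I_d = ε₀(πR²)(dE/dt) = (8.85×10^-12)(0.03135)(5.140×10^6) = 1.426×10^-6 A.
For r < R the Ampère–Maxwell law gives B(2πr) = μ₀ I_d (r²/R²), so B = μ₀ I_d r/(2πR²) = (4π×10^-7)(1.426×10^-6)(0.0586)/(2π·0.0999²) = 1.67×10^-12 T.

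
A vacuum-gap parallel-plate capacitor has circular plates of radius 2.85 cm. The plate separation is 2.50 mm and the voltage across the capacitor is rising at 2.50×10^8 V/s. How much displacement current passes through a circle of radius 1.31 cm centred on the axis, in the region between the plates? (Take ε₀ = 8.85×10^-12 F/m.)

With E = V/d, dE/dt = 1.000×10^11 V/(m·s) and πR² = 2.552×10^-3 m², giving I_d = ε₀ πR² dE/dt = 2.259×10^-3 A.
Since J_d is uniform, the enclosed fraction is (r/R)² = 0.2113, giving I_d,enc = 4.77×10^-4 A.

4.77×10^-4 A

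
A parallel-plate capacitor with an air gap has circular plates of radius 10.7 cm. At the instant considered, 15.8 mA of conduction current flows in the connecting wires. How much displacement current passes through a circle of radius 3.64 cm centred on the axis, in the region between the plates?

1.83×10^-3 A

No conduction current crosses the gap, so I_d there equals the 0.0158 A in the leads.
Since J_d is uniform, the enclosed fraction is (r/R)² = 0.1157, giving I_d,enc = 1.83×10^-3 A.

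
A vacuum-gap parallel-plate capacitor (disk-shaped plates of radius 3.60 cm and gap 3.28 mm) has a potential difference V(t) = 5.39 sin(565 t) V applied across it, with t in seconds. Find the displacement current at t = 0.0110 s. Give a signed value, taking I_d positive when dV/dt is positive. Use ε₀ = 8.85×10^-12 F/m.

3.34×10^-8 A

dE/dt = (V₀ω/d)·cos(ωt) with ωt = 6.215 rad: (5.39)(565)(0.9977)/(3.28×10^-3) = 9.263×10^5 V/(m·s).
I_d = ε₀ A dE/dt = (8.85×10^-12)(4.072×10^-3)(9.263×10^5) = 3.34×10^-8 A.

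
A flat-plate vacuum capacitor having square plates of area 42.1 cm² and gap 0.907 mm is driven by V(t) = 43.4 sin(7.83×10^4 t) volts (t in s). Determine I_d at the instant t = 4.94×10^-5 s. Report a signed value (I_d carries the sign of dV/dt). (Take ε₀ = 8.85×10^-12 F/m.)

dV/dt = (43.4)(7.83×10^4)·cos(3.86802) = -2.540×10^6 V/s.
I_d = C dV/dt with C = ε₀A/d = (8.85×10^-12)(4.21×10^-3)/(9.07×10^-4) = 4.108×10^-11 F, so I_d = (4.108×10^-11)(-2.540×10^6) = -1.04×10^-4 A.

-1.04×10^-4 A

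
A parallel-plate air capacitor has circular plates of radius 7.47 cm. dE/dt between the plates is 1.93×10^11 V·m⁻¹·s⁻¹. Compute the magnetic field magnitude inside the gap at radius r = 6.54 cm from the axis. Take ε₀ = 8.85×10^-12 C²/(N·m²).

7.02×10^-8 T

I_d = ε₀ dΦ_E/dt = ε₀ πR² (dE/dt) = (8.85×10^-12)(0.01753)(1.93×10^11) = 0.02994 A through the full plate area.
∮B·dl = μ₀ I_d,enc with I_d,enc = I_d r²/R² = 0.02295 A; so B = μ₀ I_d,enc/(2πr) = 7.02×10^-8 T.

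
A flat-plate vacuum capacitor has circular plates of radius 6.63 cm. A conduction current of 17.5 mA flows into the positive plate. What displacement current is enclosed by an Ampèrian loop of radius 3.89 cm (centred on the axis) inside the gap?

6.02×10^-3 A

By continuity the displacement current in the gap matches the conduction current: I_d = 0.0175 A.
Through an area πr² the displacement current is I_d·(πr²/πR²) = I_d (r/R)² = 6.02×10^-3 A.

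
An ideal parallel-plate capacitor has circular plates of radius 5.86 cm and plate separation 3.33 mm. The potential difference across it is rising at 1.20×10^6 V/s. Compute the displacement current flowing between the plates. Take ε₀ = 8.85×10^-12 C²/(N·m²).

3.44×10^-5 A

E = V/d so dE/dt = (dV/dt)/d = 3.604×10^8 V/(m·s), and I_d = ε₀ A dE/dt = (8.85×10^-12)(0.01079)(3.604×10^8) = 3.44×10^-5 A.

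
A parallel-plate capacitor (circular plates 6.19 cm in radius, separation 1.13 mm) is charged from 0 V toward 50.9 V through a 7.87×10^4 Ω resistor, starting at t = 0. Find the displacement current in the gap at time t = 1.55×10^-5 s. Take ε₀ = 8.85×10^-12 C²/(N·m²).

8.01×10^-5 A

With C = ε₀A/d = (8.85×10^-12)(0.01204)/(1.13×10^-3) = 9.430×10^-11 F, the time constant is τ = RC = 7.421×10^-6 s, so t/τ = 2.089 and e^(−t/τ) = 0.1238.
I_d = I_cond = (V₀/R) e^(−t/τ) = (6.468×10^-4)(0.1238) = 8.01×10^-5 A.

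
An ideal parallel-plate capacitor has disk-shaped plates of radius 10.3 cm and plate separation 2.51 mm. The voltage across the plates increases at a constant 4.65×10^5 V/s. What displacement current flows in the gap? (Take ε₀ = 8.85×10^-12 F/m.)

5.46×10^-5 A

The displacement current equals the charging current C dV/dt. With C = ε₀A/d = (8.85×10^-12)(0.03333)/(2.51×10^-3) = 1.175×10^-10 F, I_d = (1.175×10^-10)(4.65×10^5) = 5.46×10^-5 A.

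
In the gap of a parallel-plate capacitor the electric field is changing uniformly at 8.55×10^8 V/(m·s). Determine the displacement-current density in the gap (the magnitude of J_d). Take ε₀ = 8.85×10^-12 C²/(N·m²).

7.57×10^-3 A/m²

J_d = ε₀ dE/dt = (8.85×10^-12)(8.55×10^8) = 7.57×10^-3 A/m².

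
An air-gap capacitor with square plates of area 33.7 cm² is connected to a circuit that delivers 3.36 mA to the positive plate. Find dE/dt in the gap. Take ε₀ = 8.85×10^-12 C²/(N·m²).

The displacement current between the plates equals the conduction current, I_d = 3.36 mA.
Inverting I_d = ε₀ A dE/dt gives dE/dt = 3.36×10^-3 / (8.85×10^-12 · 3.37×10^-3) = 1.13×10^11 V/(m·s).

1.13×10^11 V/(m·s)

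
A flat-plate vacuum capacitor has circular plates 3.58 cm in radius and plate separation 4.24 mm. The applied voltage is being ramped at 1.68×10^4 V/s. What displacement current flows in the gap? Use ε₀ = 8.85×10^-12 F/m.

1.41×10^-7 A

E = V/d so dE/dt = (dV/dt)/d = 3.962×10^6 V/(m·s), and I_d = ε₀ A dE/dt = (8.85×10^-12)(4.026×10^-3)(3.962×10^6) = 1.41×10^-7 A.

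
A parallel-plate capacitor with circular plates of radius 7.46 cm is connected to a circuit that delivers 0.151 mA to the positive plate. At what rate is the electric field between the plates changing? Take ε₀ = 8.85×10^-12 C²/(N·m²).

The displacement current between the plates equals the conduction current, I_d = 0.151 mA.
Then dE/dt = I_d/(ε₀A) = 9.76×10^8 V/(m·s).

9.76×10^8 V/(m·s)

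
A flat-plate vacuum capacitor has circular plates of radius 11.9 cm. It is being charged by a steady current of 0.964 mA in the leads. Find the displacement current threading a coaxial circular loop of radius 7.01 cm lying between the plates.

By continuity the displacement current in the gap matches the conduction current: I_d = 9.64×10^-4 A.
Since J_d is uniform, the enclosed fraction is (r/R)² = 0.3470, giving I_d,enc = 3.35×10^-4 A.

3.35×10^-4 A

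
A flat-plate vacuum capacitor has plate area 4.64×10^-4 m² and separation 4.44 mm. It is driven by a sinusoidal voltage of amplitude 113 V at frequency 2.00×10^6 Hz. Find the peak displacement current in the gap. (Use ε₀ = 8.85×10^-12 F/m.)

1.31×10^-3 A

C = ε₀A/d = (8.85×10^-12)(4.64×10^-4)/(4.44×10^-3) = 9.249×10^-13 F; ω = 2πf = 1.257×10^7 rad/s.
I_d = C dV/dt, so |I_d|_max = C V₀ ω = (9.249×10^-13)(113)(1.257×10^7) = 1.31×10^-3 A.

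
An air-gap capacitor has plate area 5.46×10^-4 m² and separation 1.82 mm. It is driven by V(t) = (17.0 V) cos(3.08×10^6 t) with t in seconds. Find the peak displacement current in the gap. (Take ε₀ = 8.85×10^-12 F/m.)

(dE/dt)_max = V₀ω/d = 2.877×10^10 V/(m·s); ω = 3.08×10^6 rad/s.
I_d,max = ε₀ A (dE/dt)_max = (8.85×10^-12)(5.46×10^-4)(2.877×10^10) = 1.39×10^-4 A.

1.39×10^-4 A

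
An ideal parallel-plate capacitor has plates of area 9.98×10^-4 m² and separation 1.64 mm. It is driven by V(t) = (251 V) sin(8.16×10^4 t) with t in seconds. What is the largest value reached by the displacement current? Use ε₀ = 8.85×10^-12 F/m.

1.10×10^-4 A

The displacement current equals the conduction current C dV/dt, which peaks at C V₀ ω.
With C = ε₀A/d = (8.85×10^-12)(9.98×10^-4)/(1.64×10^-3) = 5.386×10^-12 F and ω = 8.16×10^4 rad/s, I_d,max = (5.386×10^-12)(251)(8.16×10^4) = 1.10×10^-4 A.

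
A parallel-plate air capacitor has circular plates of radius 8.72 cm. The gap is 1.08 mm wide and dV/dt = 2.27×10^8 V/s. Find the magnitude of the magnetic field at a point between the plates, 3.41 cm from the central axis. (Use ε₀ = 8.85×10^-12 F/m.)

dE/dt = (dV/dt)/d = 2.102×10^11 V/(m·s); I_d = ε₀(πR²)(dE/dt) = (8.85×10^-12)(0.02389)(2.102×10^11) = 0.04444 A.
An Ampèrian loop of radius r encloses a fraction (r/R)² of I_d. Then B·2πr = μ₀ I_d (r/R)², giving B = μ₀ I_d r/(2πR²) = 3.99×10^-8 T.

3.99×10^-8 T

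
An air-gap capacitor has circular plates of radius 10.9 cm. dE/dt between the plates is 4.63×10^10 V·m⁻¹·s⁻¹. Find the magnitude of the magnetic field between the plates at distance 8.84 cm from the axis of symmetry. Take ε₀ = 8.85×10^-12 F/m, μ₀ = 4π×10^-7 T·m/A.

2.28×10^-8 T

Total displacement current: I_d = ε₀(πR²)(dE/dt) = (8.85×10^-12)(0.03733)(4.63×10^10) = 0.01530 A.
∮B·dl = μ₀ I_d,enc with I_d,enc = I_d r²/R² = 0.01006 A; so B = μ₀ I_d,enc/(2πr) = 2.28×10^-8 T.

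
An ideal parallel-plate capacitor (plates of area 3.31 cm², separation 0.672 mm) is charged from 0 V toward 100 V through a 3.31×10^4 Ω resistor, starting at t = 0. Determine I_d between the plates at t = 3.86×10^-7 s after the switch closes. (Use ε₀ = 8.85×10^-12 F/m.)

C = ε₀A/d = (8.85×10^-12)(3.31×10^-4)/(6.72×10^-4) = 4.359×10^-12 F and τ = RC = 1.443×10^-7 s. I_d in the gap equals the RC charging current.
I_d(t) = (V₀/R) e^(−t/τ) = 3.021×10^-3 · e^(−2.675) = 2.08×10^-4 A.

2.08×10^-4 A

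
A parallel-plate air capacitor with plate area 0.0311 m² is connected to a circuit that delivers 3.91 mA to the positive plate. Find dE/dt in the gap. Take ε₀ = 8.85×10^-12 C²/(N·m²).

1.42×10^10 V/(m·s)

Charge continuity gives I_d = I = 3.91×10^-3 A between the plates.
Inverting I_d = ε₀ A dE/dt gives dE/dt = 3.91×10^-3 / (8.85×10^-12 · 0.0311) = 1.42×10^10 V/(m·s).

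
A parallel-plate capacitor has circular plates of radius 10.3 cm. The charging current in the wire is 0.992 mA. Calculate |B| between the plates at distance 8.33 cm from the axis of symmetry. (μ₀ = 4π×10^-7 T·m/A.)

1.56×10^-9 T

By continuity the displacement current in the gap matches the conduction current: I_d = 9.92×10^-4 A.
An Ampèrian loop of radius r encloses a fraction (r/R)² of I_d. Then B·2πr = μ₀ I_d (r/R)², giving B = μ₀ I_d r/(2πR²) = 1.56×10^-9 T.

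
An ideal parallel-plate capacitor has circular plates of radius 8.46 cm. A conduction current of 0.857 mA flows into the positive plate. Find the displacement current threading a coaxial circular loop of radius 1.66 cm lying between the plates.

Between the plates the displacement current equals the wire current: I_d = 0.857 mA = 8.57×10^-4 A.
Since J_d is uniform, the enclosed fraction is (r/R)² = 0.03850, giving I_d,enc = 3.30×10^-5 A.

3.30×10^-5 A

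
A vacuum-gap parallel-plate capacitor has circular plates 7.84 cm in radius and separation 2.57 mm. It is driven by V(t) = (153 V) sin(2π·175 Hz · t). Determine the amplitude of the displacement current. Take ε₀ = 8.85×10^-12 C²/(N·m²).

(dE/dt)_max = V₀ω/d = 6.549×10^7 V/(m·s); ω = 2πf = 1100 rad/s.
I_d,max = ε₀ A (dE/dt)_max = (8.85×10^-12)(0.01931)(6.549×10^7) = 1.12×10^-5 A.

1.12×10^-5 A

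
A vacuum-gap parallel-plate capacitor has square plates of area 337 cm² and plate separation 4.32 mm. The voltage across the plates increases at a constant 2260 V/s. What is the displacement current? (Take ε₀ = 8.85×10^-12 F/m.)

The displacement current equals the charging current C dV/dt. With C = ε₀A/d = (8.85×10^-12)(0.0337)/(4.32×10^-3) = 6.904×10^-11 F, I_d = (6.904×10^-11)(2260) = 1.56×10^-7 A.

1.56×10^-7 A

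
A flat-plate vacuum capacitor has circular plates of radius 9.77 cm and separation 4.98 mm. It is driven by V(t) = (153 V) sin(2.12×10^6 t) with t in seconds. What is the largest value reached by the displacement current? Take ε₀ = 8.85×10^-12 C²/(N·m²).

(dE/dt)_max = V₀ω/d = 6.513×10^10 V/(m·s); ω = 2.12×10^6 rad/s.
I_d,max = ε₀ A (dE/dt)_max = (8.85×10^-12)(0.02999)(6.513×10^10) = 0.0173 A.

0.0173 A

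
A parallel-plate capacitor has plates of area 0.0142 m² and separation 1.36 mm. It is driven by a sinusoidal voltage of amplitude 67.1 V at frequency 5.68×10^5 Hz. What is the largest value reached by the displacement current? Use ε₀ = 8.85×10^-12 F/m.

(dE/dt)_max = V₀ω/d = 1.761×10^11 V/(m·s); ω = 2πf = 3.569×10^6 rad/s.
I_d,max = ε₀ A (dE/dt)_max = (8.85×10^-12)(0.0142)(1.761×10^11) = 0.0221 A.

0.0221 A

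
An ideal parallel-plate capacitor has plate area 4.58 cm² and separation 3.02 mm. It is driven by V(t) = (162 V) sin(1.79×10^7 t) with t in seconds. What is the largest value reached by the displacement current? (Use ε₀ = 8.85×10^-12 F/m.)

3.89×10^-3 A

(dE/dt)_max = V₀ω/d = 9.602×10^11 V/(m·s); ω = 1.79×10^7 rad/s.
I_d,max = ε₀ A (dE/dt)_max = (8.85×10^-12)(4.58×10^-4)(9.602×10^11) = 3.89×10^-3 A.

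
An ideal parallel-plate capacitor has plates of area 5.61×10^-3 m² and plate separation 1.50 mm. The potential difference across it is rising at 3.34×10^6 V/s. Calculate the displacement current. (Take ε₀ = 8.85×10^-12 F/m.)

C = ε₀A/d = (8.85×10^-12)(5.61×10^-3)/(1.50×10^-3) = 3.310×10^-11 F.
I_d = C dV/dt = (3.310×10^-11)(3.34×10^6) = 1.11×10^-4 A.

1.11×10^-4 A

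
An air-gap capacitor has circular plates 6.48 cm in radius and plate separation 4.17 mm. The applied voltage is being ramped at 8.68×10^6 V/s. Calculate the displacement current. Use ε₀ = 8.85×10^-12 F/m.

C = ε₀A/d = (8.85×10^-12)(0.01319)/(4.17×10^-3) = 2.799×10^-11 F.
I_d = C dV/dt = (2.799×10^-11)(8.68×10^6) = 2.43×10^-4 A.

2.43×10^-4 A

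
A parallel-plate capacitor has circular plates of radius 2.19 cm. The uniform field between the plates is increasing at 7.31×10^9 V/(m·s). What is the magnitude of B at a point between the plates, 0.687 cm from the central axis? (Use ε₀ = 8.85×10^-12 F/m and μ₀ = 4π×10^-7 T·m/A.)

Through the whole plate area (πR² = 1.507×10^-3 m²), I_d = ε₀ πR² dE/dt = 9.749×10^-5 A.
An Ampèrian loop of radius r encloses a fraction (r/R)² of I_d. Then B·2πr = μ₀ I_d (r/R)², giving B = μ₀ I_d r/(2πR²) = 2.79×10^-10 T.

2.79×10^-10 T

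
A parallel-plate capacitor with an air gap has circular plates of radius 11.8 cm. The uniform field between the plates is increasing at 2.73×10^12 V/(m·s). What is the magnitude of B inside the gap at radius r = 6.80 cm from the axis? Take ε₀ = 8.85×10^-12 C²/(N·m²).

I_d = ε₀ dΦ_E/dt = ε₀ πR² (dE/dt) = (8.85×10^-12)(0.04374)(2.73×10^12) = 1.057 A through the full plate area.
∮B·dl = μ₀ I_d,enc with I_d,enc = I_d r²/R² = 0.3510 A; so B = μ₀ I_d,enc/(2πr) = 1.03×10^-6 T.

1.03×10^-6 T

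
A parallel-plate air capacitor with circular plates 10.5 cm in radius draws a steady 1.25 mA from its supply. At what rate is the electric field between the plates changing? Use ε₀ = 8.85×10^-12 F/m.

The displacement current between the plates equals the conduction current, I_d = 1.25 mA.
Since I_d = ε₀ A dE/dt, dE/dt = I_d/(ε₀A) = (1.25×10^-3)/((8.85×10^-12)(0.03464)) = 4.08×10^9 V/(m·s).

4.08×10^9 V/(m·s)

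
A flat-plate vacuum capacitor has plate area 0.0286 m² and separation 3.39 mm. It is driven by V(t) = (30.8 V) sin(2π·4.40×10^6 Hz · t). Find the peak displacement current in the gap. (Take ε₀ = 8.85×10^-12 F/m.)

0.0636 A

C = ε₀A/d = (8.85×10^-12)(0.0286)/(3.39×10^-3) = 7.466×10^-11 F; ω = 2πf = 2.765×10^7 rad/s.
I_d = C dV/dt, so |I_d|_max = C V₀ ω = (7.466×10^-11)(30.8)(2.765×10^7) = 0.0636 A.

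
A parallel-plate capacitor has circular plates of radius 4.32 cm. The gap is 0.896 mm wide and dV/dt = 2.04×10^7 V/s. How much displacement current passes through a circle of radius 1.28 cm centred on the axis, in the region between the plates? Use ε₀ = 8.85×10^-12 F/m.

1.04×10^-4 A

With E = V/d, dE/dt = 2.277×10^10 V/(m·s) and πR² = 5.863×10^-3 m², giving I_d = ε₀ πR² dE/dt = 1.181×10^-3 A.
Since J_d is uniform, the enclosed fraction is (r/R)² = 0.08779, giving I_d,enc = 1.04×10^-4 A.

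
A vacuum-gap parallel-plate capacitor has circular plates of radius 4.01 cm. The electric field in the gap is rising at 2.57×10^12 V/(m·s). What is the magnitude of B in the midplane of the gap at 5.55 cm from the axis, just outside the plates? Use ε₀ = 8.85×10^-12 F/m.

4.14×10^-7 T

I_d = ε₀ dΦ_E/dt = ε₀ πR² (dE/dt) = (8.85×10^-12)(5.052×10^-3)(2.57×10^12) = 0.1149 A through the full plate area.
With r > R the enclosed displacement current is the full I_d; B = μ₀ I_d / (2πr) = 4.14×10^-7 T.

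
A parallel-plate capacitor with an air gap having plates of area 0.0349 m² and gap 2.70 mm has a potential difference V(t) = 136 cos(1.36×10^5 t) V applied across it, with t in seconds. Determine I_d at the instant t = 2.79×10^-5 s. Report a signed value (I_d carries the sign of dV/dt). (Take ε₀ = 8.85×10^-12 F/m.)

dE/dt = (V₀ω/d)·−sin(ωt) with ωt = 3.7944 rad: (136)(1.36×10^5)(0.6074)/(2.70×10^-3) = 4.161×10^9 V/(m·s).
I_d = ε₀ A dE/dt = (8.85×10^-12)(0.0349)(4.161×10^9) = 1.29×10^-3 A.

1.29×10^-3 A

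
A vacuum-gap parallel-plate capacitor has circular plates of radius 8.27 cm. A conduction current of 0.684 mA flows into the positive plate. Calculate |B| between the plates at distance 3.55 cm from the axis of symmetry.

7.10×10^-10 T

No conduction current crosses the gap, so I_d there equals the 6.84×10^-4 A in the leads.
An Ampèrian loop of radius r encloses a fraction (r/R)² of I_d. Then B·2πr = μ₀ I_d (r/R)², giving B = μ₀ I_d r/(2πR²) = 7.10×10^-10 T.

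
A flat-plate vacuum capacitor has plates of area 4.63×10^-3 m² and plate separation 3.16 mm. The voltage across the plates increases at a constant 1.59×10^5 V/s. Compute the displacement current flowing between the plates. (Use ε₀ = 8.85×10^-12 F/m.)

2.06×10^-6 A

The displacement current equals the charging current C dV/dt. With C = ε₀A/d = (8.85×10^-12)(4.63×10^-3)/(3.16×10^-3) = 1.297×10^-11 F, I_d = (1.297×10^-11)(1.59×10^5) = 2.06×10^-6 A.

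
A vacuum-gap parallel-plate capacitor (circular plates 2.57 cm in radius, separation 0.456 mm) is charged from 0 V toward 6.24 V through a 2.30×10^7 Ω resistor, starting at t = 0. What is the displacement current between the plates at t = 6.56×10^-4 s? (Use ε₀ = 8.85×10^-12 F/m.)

1.34×10^-7 A

C = ε₀A/d = (8.85×10^-12)(2.075×10^-3)/(4.56×10^-4) = 4.027×10^-11 F and τ = RC = 9.262×10^-4 s. I_d in the gap equals the RC charging current.
I_d(t) = (V₀/R) e^(−t/τ) = 2.713×10^-7 · e^(−0.7083) = 1.34×10^-7 A.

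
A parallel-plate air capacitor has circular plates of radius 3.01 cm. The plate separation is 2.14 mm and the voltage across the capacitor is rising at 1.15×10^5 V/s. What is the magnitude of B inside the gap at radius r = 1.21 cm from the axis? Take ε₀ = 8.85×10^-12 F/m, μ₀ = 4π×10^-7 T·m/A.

I_d = C dV/dt with C = ε₀πR²/d = 1.177×10^-11 F, so I_d = (1.177×10^-11)(1.15×10^5) = 1.354×10^-6 A.
An Ampèrian loop of radius r encloses a fraction (r/R)² of I_d. Then B·2πr = μ₀ I_d (r/R)², giving B = μ₀ I_d r/(2πR²) = 3.62×10^-12 T.

3.62×10^-12 T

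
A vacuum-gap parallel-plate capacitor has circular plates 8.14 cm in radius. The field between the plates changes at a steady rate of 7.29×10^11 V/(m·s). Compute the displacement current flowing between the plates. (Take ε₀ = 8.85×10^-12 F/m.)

The displacement current is ε₀ times dΦ_E/dt = ε₀ A dE/dt = (8.85×10^-12)(0.02082)(7.29×10^11) = 0.134 A.

0.134 A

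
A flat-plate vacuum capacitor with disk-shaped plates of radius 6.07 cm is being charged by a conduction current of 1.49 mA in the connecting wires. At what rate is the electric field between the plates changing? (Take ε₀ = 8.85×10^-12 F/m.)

1.45×10^10 V/(m·s)

By continuity, I_d in the gap equals the 1.49 mA flowing in the wire.
Inverting I_d = ε₀ A dE/dt gives dE/dt = 1.49×10^-3 / (8.85×10^-12 · 0.01158) = 1.45×10^10 V/(m·s).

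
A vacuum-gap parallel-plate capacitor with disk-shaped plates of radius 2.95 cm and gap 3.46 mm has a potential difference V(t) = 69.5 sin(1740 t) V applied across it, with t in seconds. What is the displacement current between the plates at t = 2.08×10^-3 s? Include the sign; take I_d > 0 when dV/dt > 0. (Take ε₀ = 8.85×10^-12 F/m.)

dV/dt = (69.5)(1740)·cos(3.6192) = -1.074×10^5 V/s.
I_d = C dV/dt with C = ε₀A/d = (8.85×10^-12)(2.734×10^-3)/(3.46×10^-3) = 6.993×10^-12 F, so I_d = (6.993×10^-12)(-1.074×10^5) = -7.51×10^-7 A.

-7.51×10^-7 A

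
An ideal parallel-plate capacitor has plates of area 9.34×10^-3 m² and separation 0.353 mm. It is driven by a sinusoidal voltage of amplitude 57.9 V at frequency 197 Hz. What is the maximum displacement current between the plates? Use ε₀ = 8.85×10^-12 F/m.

1.68×10^-5 A

(dE/dt)_max = V₀ω/d = 2.031×10^8 V/(m·s); ω = 2πf = 1238 rad/s.
I_d,max = ε₀ A (dE/dt)_max = (8.85×10^-12)(9.34×10^-3)(2.031×10^8) = 1.68×10^-5 A.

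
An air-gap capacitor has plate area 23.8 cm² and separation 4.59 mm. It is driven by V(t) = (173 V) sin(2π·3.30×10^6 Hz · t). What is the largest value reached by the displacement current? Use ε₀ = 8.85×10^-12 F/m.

The displacement current equals the conduction current C dV/dt, which peaks at C V₀ ω.
With C = ε₀A/d = (8.85×10^-12)(2.38×10^-3)/(4.59×10^-3) = 4.589×10^-12 F and ω = 2πf = 2.073×10^7 rad/s, I_d,max = (4.589×10^-12)(173)(2.073×10^7) = 0.0165 A.

0.0165 A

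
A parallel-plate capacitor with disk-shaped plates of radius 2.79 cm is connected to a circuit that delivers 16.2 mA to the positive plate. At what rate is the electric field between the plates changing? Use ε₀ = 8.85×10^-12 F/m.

The displacement current between the plates equals the conduction current, I_d = 16.2 mA.
Inverting I_d = ε₀ A dE/dt gives dE/dt = 0.0162 / (8.85×10^-12 · 2.445×10^-3) = 7.49×10^11 V/(m·s).

7.49×10^11 V/(m·s)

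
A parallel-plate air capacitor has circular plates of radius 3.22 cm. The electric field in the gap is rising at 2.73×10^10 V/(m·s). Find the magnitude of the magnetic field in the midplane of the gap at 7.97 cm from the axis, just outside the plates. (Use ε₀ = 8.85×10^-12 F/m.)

Total displacement current: I_d = ε₀(πR²)(dE/dt) = (8.85×10^-12)(3.257×10^-3)(2.73×10^10) = 7.869×10^-4 A.
Outside the plates the loop encloses all of I_d, so B·2πr = μ₀ I_d and B = 1.97×10^-9 T.

1.97×10^-9 T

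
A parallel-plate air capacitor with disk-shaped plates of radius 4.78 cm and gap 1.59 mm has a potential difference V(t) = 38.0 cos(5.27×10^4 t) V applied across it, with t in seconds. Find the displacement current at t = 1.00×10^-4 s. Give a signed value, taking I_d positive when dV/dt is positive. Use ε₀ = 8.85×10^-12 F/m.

6.79×10^-5 A

dE/dt = (V₀ω/d)·−sin(ωt) with ωt = 5.27 rad: (38.0)(5.27×10^4)(0.8485)/(1.59×10^-3) = 1.069×10^9 V/(m·s).
I_d = ε₀ A dE/dt = (8.85×10^-12)(7.178×10^-3)(1.069×10^9) = 6.79×10^-5 A.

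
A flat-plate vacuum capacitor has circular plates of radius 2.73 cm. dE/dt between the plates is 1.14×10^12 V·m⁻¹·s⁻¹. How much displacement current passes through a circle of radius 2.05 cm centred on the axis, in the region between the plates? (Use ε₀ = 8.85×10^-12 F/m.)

0.0133 A

Through the whole plate area (πR² = 2.341×10^-3 m²), I_d = ε₀ πR² dE/dt = 0.02362 A.
Through an area πr² the displacement current is I_d·(πr²/πR²) = I_d (r/R)² = 0.0133 A.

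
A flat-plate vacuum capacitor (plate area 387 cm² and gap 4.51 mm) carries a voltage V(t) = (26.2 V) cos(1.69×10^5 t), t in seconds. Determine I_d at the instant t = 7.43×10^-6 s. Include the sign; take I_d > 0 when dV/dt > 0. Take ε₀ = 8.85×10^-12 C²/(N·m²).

dE/dt = (V₀ω/d)·−sin(ωt) with ωt = 1.25567 rad: (26.2)(1.69×10^5)(-0.9508)/(4.51×10^-3) = -9.335×10^8 V/(m·s).
I_d = ε₀ A dE/dt = (8.85×10^-12)(0.0387)(-9.335×10^8) = -3.20×10^-4 A.

-3.20×10^-4 A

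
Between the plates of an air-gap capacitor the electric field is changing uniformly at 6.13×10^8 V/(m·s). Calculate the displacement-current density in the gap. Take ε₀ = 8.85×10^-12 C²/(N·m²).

J_d = ε₀ ∂E/∂t, so J_d = 5.43×10^-3 A/m².

5.43×10^-3 A/m²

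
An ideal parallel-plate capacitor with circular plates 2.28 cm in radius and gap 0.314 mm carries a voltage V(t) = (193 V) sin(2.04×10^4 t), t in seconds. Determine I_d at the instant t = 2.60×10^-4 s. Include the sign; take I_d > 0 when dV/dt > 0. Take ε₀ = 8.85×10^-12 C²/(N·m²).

dE/dt = (V₀ω/d)·cos(ωt) with ωt = 5.304 rad: (193)(2.04×10^4)(0.5577)/(3.14×10^-4) = 6.993×10^9 V/(m·s).
I_d = ε₀ A dE/dt = (8.85×10^-12)(1.633×10^-3)(6.993×10^9) = 1.01×10^-4 A.

1.01×10^-4 A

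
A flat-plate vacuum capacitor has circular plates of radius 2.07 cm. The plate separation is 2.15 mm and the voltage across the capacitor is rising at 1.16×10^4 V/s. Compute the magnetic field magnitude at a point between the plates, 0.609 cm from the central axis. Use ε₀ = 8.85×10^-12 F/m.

1.83×10^-13 T

With E = V/d, dE/dt = 5.395×10^6 V/(m·s) and πR² = 1.346×10^-3 m², giving I_d = ε₀ πR² dE/dt = 6.427×10^-8 A.
An Ampèrian loop of radius r encloses a fraction (r/R)² of I_d. Then B·2πr = μ₀ I_d (r/R)², giving B = μ₀ I_d r/(2πR²) = 1.83×10^-13 T.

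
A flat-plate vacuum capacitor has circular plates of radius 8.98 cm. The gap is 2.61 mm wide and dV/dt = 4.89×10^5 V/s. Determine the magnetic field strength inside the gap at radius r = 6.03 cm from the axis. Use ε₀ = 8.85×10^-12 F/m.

With E = V/d, dE/dt = 1.874×10^8 V/(m·s) and πR² = 0.02533 m², giving I_d = ε₀ πR² dE/dt = 4.201×10^-5 A.
An Ampèrian loop of radius r encloses a fraction (r/R)² of I_d. Then B·2πr = μ₀ I_d (r/R)², giving B = μ₀ I_d r/(2πR²) = 6.28×10^-11 T.

6.28×10^-11 T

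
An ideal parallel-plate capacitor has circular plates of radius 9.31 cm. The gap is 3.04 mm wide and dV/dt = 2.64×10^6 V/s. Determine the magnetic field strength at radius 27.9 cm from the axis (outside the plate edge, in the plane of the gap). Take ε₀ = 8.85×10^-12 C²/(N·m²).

dE/dt = (dV/dt)/d = 8.684×10^8 V/(m·s); I_d = ε₀(πR²)(dE/dt) = (8.85×10^-12)(0.02723)(8.684×10^8) = 2.093×10^-4 A.
For r ≥ R the full I_d is enclosed: B = μ₀ I_d/(2πr) = (4π×10^-7)(2.093×10^-4)/(2π·0.279) = 1.50×10^-10 T.

1.50×10^-10 T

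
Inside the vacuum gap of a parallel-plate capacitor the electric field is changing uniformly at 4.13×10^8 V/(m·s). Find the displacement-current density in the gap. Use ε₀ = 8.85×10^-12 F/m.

3.66×10^-3 A/m²

The displacement-current density is ε₀ ∂E/∂t = (8.85×10^-12)(4.13×10^8) = 3.66×10^-3 A/m².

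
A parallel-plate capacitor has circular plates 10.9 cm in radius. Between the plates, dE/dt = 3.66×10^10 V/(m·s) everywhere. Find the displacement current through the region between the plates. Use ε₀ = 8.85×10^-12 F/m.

0.0121 A

I_d = ε₀ A (dE/dt) = (8.85×10^-12)(0.03733 m²)(3.66×10^10) = 0.0121 A.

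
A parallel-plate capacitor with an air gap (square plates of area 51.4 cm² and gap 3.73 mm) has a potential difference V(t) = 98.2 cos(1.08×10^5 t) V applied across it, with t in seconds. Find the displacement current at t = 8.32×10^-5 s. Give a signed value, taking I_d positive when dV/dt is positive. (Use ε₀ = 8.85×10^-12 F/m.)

C = ε₀A/d = (8.85×10^-12)(5.14×10^-3)/(3.73×10^-3) = 1.220×10^-11 F. dV/dt = V₀ω·−sin(ωt); at ωt = 8.9856 rad this factor is -0.4252.
I_d = C dV/dt = (1.220×10^-11)(98.2)(1.08×10^5)(-0.4252) = -5.50×10^-5 A.

-5.50×10^-5 A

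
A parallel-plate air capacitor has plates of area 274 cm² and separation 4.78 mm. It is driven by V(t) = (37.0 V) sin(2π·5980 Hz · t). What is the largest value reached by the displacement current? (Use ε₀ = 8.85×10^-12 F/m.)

7.05×10^-5 A

The displacement current equals the conduction current C dV/dt, which peaks at C V₀ ω.
With C = ε₀A/d = (8.85×10^-12)(0.0274)/(4.78×10^-3) = 5.073×10^-11 F and ω = 2πf = 3.757×10^4 rad/s, I_d,max = (5.073×10^-11)(37.0)(3.757×10^4) = 7.05×10^-5 A.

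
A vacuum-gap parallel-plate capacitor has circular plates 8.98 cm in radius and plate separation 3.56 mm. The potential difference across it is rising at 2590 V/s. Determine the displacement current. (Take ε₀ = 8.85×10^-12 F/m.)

C = ε₀A/d = (8.85×10^-12)(0.02533)/(3.56×10^-3) = 6.297×10^-11 F.
I_d = C dV/dt = (6.297×10^-11)(2590) = 1.63×10^-7 A.

1.63×10^-7 A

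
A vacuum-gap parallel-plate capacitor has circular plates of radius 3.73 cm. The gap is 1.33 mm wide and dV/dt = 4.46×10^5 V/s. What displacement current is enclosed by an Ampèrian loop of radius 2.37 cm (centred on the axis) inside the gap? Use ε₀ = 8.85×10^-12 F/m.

5.24×10^-6 A

dE/dt = (dV/dt)/d = 3.353×10^8 V/(m·s); I_d = ε₀(πR²)(dE/dt) = (8.85×10^-12)(4.371×10^-3)(3.353×10^8) = 1.297×10^-5 A.
Through an area πr² the displacement current is I_d·(πr²/πR²) = I_d (r/R)² = 5.24×10^-6 A.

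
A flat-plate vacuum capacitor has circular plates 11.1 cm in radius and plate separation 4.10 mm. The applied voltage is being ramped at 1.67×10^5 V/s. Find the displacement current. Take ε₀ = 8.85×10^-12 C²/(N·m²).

1.40×10^-5 A

The field between the plates is E = V/d, so dE/dt = (1.67×10^5)/(4.10×10^-3 m) = 4.073×10^7 V/(m·s).
I_d = ε₀ A (dE/dt) = (8.85×10^-12)(0.03871)(4.073×10^7) = 1.40×10^-5 A.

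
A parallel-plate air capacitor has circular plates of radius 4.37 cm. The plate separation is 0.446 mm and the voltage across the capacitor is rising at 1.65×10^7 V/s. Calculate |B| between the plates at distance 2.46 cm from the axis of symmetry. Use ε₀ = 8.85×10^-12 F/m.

5.06×10^-9 T

With E = V/d, dE/dt = 3.700×10^10 V/(m·s) and πR² = 5.999×10^-3 m², giving I_d = ε₀ πR² dE/dt = 1.964×10^-3 A.
An Ampèrian loop of radius r encloses a fraction (r/R)² of I_d. Then B·2πr = μ₀ I_d (r/R)², giving B = μ₀ I_d r/(2πR²) = 5.06×10^-9 T.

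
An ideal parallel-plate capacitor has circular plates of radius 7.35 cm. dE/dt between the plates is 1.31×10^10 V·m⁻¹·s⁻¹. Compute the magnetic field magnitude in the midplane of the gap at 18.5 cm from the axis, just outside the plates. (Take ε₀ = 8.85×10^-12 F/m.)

2.13×10^-9 T

I_d = ε₀ dΦ_E/dt = ε₀ πR² (dE/dt) = (8.85×10^-12)(0.01697)(1.31×10^10) = 1.967×10^-3 A through the full plate area.
For r ≥ R the full I_d is enclosed: B = μ₀ I_d/(2πr) = (4π×10^-7)(1.967×10^-3)/(2π·0.185) = 2.13×10^-9 T.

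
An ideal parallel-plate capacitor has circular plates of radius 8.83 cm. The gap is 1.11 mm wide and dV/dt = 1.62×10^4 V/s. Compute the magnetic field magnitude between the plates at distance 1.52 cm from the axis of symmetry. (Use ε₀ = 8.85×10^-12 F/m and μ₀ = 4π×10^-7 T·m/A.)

With E = V/d, dE/dt = 1.459×10^7 V/(m·s) and πR² = 0.02449 m², giving I_d = ε₀ πR² dE/dt = 3.162×10^-6 A.
For r < R the Ampère–Maxwell law gives B(2πr) = μ₀ I_d (r²/R²), so B = μ₀ I_d r/(2πR²) = (4π×10^-7)(3.162×10^-6)(0.0152)/(2π·0.0883²) = 1.23×10^-12 T.

1.23×10^-12 T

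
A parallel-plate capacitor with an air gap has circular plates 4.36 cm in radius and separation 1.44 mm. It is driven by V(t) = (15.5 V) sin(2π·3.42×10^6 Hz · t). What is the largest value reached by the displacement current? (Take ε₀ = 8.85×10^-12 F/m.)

0.0122 A

C = ε₀A/d = (8.85×10^-12)(5.972×10^-3)/(1.44×10^-3) = 3.670×10^-11 F; ω = 2πf = 2.149×10^7 rad/s.
I_d = C dV/dt, so |I_d|_max = C V₀ ω = (3.670×10^-11)(15.5)(2.149×10^7) = 0.0122 A.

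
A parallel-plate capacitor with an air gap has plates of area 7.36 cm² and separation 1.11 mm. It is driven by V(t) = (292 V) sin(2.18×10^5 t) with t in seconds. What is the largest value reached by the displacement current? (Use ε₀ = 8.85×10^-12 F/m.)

(dE/dt)_max = V₀ω/d = 5.735×10^10 V/(m·s); ω = 2.18×10^5 rad/s.
I_d,max = ε₀ A (dE/dt)_max = (8.85×10^-12)(7.36×10^-4)(5.735×10^10) = 3.74×10^-4 A.

3.74×10^-4 A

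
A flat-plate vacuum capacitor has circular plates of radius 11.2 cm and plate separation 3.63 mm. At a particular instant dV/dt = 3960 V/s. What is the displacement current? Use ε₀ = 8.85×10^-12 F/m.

C = ε₀A/d = (8.85×10^-12)(0.03941)/(3.63×10^-3) = 9.608×10^-11 F.
I_d = C dV/dt = (9.608×10^-11)(3960) = 3.80×10^-7 A.

3.80×10^-7 A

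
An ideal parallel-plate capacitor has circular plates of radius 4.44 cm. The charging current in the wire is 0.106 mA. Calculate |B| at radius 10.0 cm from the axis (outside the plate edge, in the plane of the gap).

No conduction current crosses the gap, so I_d there equals the 1.06×10^-4 A in the leads.
For r ≥ R the full I_d is enclosed: B = μ₀ I_d/(2πr) = (4π×10^-7)(1.06×10^-4)/(2π·0.100) = 2.12×10^-10 T.

2.12×10^-10 T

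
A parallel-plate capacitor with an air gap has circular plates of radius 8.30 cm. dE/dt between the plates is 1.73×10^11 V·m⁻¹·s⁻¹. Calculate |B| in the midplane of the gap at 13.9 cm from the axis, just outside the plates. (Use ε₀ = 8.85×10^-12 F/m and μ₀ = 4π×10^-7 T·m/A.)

Total displacement current: I_d = ε₀(πR²)(dE/dt) = (8.85×10^-12)(0.02164)(1.73×10^11) = 0.03313 A.
For r ≥ R the full I_d is enclosed: B = μ₀ I_d/(2πr) = (4π×10^-7)(0.03313)/(2π·0.139) = 4.77×10^-8 T.

4.77×10^-8 T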